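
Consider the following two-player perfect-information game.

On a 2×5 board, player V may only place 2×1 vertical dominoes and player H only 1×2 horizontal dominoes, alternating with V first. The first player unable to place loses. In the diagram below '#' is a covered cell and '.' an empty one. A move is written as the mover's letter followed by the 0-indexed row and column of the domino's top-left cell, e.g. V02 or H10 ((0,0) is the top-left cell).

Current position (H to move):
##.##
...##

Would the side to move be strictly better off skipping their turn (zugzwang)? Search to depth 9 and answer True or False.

p1 H@[##.##/...##]: H10[##.##/##.##]-1 H11[##.##/.####]+1*
p2 V@[##.##/.####] terminal -1; root [##.##/...##] d9
pass branch (V moves first from the same position):
  | p1 V@[##.##/...##]: V02[#####/..###]-1*
  | p2 H@[#####/..###]: H10[#####/#####]+1*
  | p3 V@[#####/#####] terminal -1; root [##.##/...##] d9
H moving scores +1; H passing scores +1

zugzwang(##.##/...##, H) = False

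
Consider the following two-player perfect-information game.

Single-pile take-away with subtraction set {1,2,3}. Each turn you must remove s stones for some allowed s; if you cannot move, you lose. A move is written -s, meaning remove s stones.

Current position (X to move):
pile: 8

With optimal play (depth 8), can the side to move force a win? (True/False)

ply 1, X at 8 | -1=-1→7*; -2=-1→6; -3=-1→5
ply 2, O at 7 | -1=-1→6; -2=-1→5; -3=+1→4*
ply 3, X at 4 | -1=-1→3*; -2=-1→2; -3=-1→1
ply 4, O at 3 | -1=-1→2; -2=-1→1; -3=+1→0*
ply 5: 0 is terminal -1 (X); from 8 depth 8

X winning at [8]: False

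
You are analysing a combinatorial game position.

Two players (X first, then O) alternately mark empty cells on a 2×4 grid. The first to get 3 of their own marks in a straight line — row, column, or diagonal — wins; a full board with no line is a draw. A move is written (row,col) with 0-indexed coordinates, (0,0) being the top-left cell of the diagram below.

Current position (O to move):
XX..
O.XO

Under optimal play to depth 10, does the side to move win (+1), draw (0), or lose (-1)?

p1 O@[XX../O.XO]: (0,2)[XXO./O.XO]+0* (0,3)[XX.O/O.XO]-1 (1,1)[XX../OOXO]-1
p2 X@[XXO./O.XO]: (0,3)[XXOX/O.XO]+0* (1,1)[XXO./OXXO]+0
p3 O@[XXOX/O.XO]: (1,1)[XXOX/OOXO]+0*
p4 X@[XXOX/OOXO] terminal +0; root [XX../O.XO] d10

value(XX../O.XO, O) = 0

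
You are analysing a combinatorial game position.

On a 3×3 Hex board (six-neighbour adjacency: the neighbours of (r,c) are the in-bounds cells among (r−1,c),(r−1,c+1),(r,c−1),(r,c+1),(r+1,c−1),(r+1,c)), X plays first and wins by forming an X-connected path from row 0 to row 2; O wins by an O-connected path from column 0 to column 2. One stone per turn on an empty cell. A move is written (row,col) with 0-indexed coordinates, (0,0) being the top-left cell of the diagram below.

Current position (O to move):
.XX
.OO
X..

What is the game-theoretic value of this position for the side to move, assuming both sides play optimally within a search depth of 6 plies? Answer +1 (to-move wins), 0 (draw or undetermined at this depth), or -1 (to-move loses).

[.XX/.OO/X..] O move#1: (0,0):-1/OXX/.OO/X.., (1,0):+1/.XX/OOO/X..*, (2,1):-1/.XX/.OO/XO., (2,2):-1/.XX/.OO/X.O
[.XX/OOO/X..] end (terminal -1, X#2); searched .XX/.OO/X.. to 6

value(.XX/.OO/X.., O) = +1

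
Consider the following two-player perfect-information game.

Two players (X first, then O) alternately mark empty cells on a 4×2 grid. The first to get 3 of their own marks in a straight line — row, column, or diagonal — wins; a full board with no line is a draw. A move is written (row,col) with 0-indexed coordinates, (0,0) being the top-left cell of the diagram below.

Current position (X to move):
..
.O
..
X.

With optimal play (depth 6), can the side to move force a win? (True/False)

ply 1, X at ../.O/../X. | (0,0)=-1→X./.O/../X.; (0,1)=+0→.X/.O/../X.*; (1,0)=+0→../XO/../X.; (2,0)=+0→../.O/X./X.; (2,1)=+0→../.O/.X/X.; (3,1)=+0→../.O/../XX
ply 2, O at .X/.O/../X. | (0,0)=+0→OX/.O/../X.*; (1,0)=+0→.X/OO/../X.; (2,0)=+0→.X/.O/O./X.; (2,1)=+0→.X/.O/.O/X.; (3,1)=+0→.X/.O/../XO
ply 3, X at OX/.O/../X. | (1,0)=+0→OX/XO/../X.*; (2,0)=+0→OX/.O/X./X.; (2,1)=+0→OX/.O/.X/X.; (3,1)=+0→OX/.O/../XX
ply 4, O at OX/XO/../X. | (2,0)=+0→OX/XO/O./X.*; (2,1)=-1→OX/XO/.O/X.; (3,1)=-1→OX/XO/../XO
ply 5, X at OX/XO/O./X. | (2,1)=+0→OX/XO/OX/X.*; (3,1)=+0→OX/XO/O./XX
ply 6, O at OX/XO/OX/X. | (3,1)=+0→OX/XO/OX/XO*
ply 7: OX/XO/OX/XO is terminal +0 (X); from ../.O/../X. depth 6

X winning at [../.O/../X.]: False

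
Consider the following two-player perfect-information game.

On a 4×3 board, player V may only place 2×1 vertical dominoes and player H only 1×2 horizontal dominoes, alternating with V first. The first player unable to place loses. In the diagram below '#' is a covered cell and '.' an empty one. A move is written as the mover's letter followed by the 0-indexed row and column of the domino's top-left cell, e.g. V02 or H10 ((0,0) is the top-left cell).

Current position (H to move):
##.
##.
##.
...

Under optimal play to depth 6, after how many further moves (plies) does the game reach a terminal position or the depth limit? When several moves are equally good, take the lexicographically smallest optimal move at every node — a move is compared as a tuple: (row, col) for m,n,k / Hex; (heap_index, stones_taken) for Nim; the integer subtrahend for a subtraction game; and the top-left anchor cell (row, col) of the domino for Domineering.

PV length from [##./##./##./...]: 2 plies

[##./##./##./...] H move#1: H30:-1/##./##./##./##.*, H31:-1/##./##./##./.##
[##./##./##./##.] V move#2: V02:+1/###/###/##./##.*, V12:+1/##./###/###/##., V22:+1/##./##./###/###
[###/###/##./##.] end (terminal -1, H#3); searched ##./##./##./... to 6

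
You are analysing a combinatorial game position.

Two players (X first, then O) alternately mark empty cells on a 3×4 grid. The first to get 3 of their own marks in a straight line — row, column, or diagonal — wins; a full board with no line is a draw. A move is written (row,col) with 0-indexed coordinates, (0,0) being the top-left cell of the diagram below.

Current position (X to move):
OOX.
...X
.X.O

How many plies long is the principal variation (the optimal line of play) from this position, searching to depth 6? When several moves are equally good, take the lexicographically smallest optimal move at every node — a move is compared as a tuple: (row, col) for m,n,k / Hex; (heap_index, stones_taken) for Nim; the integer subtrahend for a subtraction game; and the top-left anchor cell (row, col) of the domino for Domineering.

PV length from [OOX./...X/.X.O]: 5 plies

ply 1, X at OOX./...X/.X.O | (0,3)=-1→OOXX/...X/.X.O; (1,0)=-1→OOX./X..X/.X.O; (1,1)=-1→OOX./.X.X/.X.O; (1,2)=+1→OOX./..XX/.X.O*; (2,0)=-1→OOX./...X/XX.O; (2,2)=-1→OOX./...X/.XXO
ply 2, O at OOX./..XX/.X.O | (0,3)=-1→OOXO/..XX/.X.O*; (1,0)=-1→OOX./O.XX/.X.O; (1,1)=-1→OOX./.OXX/.X.O; (2,0)=-1→OOX./..XX/OX.O; (2,2)=-1→OOX./..XX/.XOO
ply 3, X at OOXO/..XX/.X.O | (1,0)=+1→OOXO/X.XX/.X.O*; (1,1)=+1→OOXO/.XXX/.X.O; (2,0)=+1→OOXO/..XX/XX.O; (2,2)=+1→OOXO/..XX/.XXO
ply 4, O at OOXO/X.XX/.X.O | (1,1)=-1→OOXO/XOXX/.X.O*; (2,0)=-1→OOXO/X.XX/OX.O; (2,2)=-1→OOXO/X.XX/.XOO
ply 5, X at OOXO/XOXX/.X.O | (2,0)=-1→OOXO/XOXX/XX.O; (2,2)=+1→OOXO/XOXX/.XXO*
ply 6: OOXO/XOXX/.XXO is terminal -1 (O); from OOX./...X/.X.O depth 6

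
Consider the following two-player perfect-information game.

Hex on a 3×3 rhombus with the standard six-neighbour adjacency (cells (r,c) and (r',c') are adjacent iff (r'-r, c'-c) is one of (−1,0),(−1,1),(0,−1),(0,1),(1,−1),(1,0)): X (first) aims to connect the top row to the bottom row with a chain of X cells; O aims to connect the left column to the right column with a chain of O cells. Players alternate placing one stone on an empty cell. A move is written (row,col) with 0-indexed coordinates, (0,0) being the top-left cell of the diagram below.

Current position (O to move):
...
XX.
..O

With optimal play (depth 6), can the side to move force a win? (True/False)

O winning at [.../XX./..O]: False

ply 1, O at .../XX./..O | (0,0)=-1→O../XX./..O*; (0,1)=-1→.O./XX./..O; (0,2)=-1→..O/XX./..O; (1,2)=-1→.../XXO/..O; (2,0)=-1→.../XX./O.O; (2,1)=-1→.../XX./.OO
ply 2, X at O../XX./..O | (0,1)=+1→OX./XX./..O*; (0,2)=+1→O.X/XX./..O; (1,2)=+1→O../XXX/..O; (2,0)=+1→O../XX./X.O; (2,1)=+1→O../XX./.XO
ply 3, O at OX./XX./..O | (0,2)=-1→OXO/XX./..O*; (1,2)=-1→OX./XXO/..O; (2,0)=-1→OX./XX./O.O; (2,1)=-1→OX./XX./.OO
ply 4, X at OXO/XX./..O | (1,2)=+1→OXO/XXX/..O*; (2,0)=+1→OXO/XX./X.O; (2,1)=+1→OXO/XX./.XO
ply 5, O at OXO/XXX/..O | (2,0)=-1→OXO/XXX/O.O*; (2,1)=-1→OXO/XXX/.OO
ply 6, X at OXO/XXX/O.O | (2,1)=+1→OXO/XXX/OXO*
ply 7: OXO/XXX/OXO is terminal -1 (O); from .../XX./..O depth 6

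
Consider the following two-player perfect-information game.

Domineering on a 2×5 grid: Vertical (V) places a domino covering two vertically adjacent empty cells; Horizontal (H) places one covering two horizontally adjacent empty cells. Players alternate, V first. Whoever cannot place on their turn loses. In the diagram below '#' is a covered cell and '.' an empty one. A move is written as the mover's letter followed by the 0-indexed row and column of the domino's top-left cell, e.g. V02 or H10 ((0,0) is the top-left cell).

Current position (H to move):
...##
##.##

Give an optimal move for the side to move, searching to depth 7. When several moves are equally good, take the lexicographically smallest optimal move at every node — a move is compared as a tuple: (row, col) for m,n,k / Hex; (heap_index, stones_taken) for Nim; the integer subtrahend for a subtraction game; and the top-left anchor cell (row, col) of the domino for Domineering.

[...##/##.##] H move#1: H00:-1/##.##/##.##, H01:+1/.####/##.##*
[.####/##.##] end (terminal -1, V#2); searched ...##/##.## to 7

H's best at [...##/##.##]: H01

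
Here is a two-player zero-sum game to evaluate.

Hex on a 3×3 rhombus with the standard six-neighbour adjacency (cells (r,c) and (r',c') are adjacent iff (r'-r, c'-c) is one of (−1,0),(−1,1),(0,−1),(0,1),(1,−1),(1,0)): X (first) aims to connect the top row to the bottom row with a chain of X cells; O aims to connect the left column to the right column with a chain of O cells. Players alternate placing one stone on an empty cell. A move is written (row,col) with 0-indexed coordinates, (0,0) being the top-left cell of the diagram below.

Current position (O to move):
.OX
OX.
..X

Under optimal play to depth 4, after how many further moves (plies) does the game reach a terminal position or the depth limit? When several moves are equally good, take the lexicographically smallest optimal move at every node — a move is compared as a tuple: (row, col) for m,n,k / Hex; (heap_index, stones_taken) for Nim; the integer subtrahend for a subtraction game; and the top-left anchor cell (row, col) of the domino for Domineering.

ply 1, O at .OX/OX./..X | (0,0)=-1→OOX/OX./..X*; (1,2)=-1→.OX/OXO/..X; (2,0)=-1→.OX/OX./O.X; (2,1)=-1→.OX/OX./.OX
ply 2, X at OOX/OX./..X | (1,2)=+1→OOX/OXX/..X*; (2,0)=+1→OOX/OX./X.X; (2,1)=+1→OOX/OX./.XX
ply 3: OOX/OXX/..X is terminal -1 (O); from .OX/OX./..X depth 4

PV length from [.OX/OX./..X]: 2 plies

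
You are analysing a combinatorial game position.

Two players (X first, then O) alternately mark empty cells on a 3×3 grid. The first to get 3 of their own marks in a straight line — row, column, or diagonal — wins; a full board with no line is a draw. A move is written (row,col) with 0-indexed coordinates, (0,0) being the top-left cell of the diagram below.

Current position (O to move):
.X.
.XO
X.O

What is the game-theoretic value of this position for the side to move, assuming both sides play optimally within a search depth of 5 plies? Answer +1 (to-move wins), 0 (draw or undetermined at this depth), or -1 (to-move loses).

p1 O@[.X./.XO/X.O]: (0,0)[OX./.XO/X.O]-1 (0,2)[.XO/.XO/X.O]+1* (1,0)[.X./OXO/X.O]-1 (2,1)[.X./.XO/XOO]-1
p2 X@[.XO/.XO/X.O] terminal -1; root [.X./.XO/X.O] d5

value(.X./.XO/X.O, O) = +1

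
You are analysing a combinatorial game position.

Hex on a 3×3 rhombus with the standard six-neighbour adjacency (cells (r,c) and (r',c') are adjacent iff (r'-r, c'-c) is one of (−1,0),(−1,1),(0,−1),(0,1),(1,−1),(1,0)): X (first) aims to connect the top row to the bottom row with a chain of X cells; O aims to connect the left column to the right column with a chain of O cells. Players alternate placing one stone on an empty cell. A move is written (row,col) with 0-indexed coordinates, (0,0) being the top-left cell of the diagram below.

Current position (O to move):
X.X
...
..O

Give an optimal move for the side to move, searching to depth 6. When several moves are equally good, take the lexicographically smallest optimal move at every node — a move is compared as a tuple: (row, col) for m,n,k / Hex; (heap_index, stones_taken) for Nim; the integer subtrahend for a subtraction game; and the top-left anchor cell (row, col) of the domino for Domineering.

ply 1, O at X.X/.../..O | (0,1)=-1→XOX/.../..O; (1,0)=-1→X.X/O../..O; (1,1)=+1→X.X/.O./..O*; (1,2)=-1→X.X/..O/..O; (2,0)=-1→X.X/.../O.O; (2,1)=-1→X.X/.../.OO
ply 2, X at X.X/.O./..O | (0,1)=-1→XXX/.O./..O*; (1,0)=-1→X.X/XO./..O; (1,2)=-1→X.X/.OX/..O; (2,0)=-1→X.X/.O./X.O; (2,1)=-1→X.X/.O./.XO
ply 3, O at XXX/.O./..O | (1,0)=+1→XXX/OO./..O*; (1,2)=+1→XXX/.OO/..O; (2,0)=+1→XXX/.O./O.O; (2,1)=+1→XXX/.O./.OO
ply 4, X at XXX/OO./..O | (1,2)=-1→XXX/OOX/..O*; (2,0)=-1→XXX/OO./X.O; (2,1)=-1→XXX/OO./.XO
ply 5, O at XXX/OOX/..O | (2,0)=-1→XXX/OOX/O.O; (2,1)=+1→XXX/OOX/.OO*
ply 6: XXX/OOX/.OO is terminal -1 (X); from X.X/.../..O depth 6

O's best at [X.X/.../..O]: (1,1)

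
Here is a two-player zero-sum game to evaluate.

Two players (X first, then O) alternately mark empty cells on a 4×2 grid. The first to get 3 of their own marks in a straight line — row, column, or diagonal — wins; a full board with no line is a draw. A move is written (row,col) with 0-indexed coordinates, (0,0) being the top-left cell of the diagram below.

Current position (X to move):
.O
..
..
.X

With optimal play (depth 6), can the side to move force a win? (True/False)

[.O/../../.X] X move#1: (0,0):+0/XO/../../.X*, (1,0):+0/.O/X./../.X, (1,1):+0/.O/.X/../.X, (2,0):+0/.O/../X./.X, (2,1):+0/.O/../.X/.X, (3,0):+0/.O/../../XX
[XO/../../.X] O move#2: (1,0):+0/XO/O./../.X*, (1,1):+0/XO/.O/../.X, (2,0):+0/XO/../O./.X, (2,1):+0/XO/../.O/.X, (3,0):+0/XO/../../OX
[XO/O./../.X] X move#3: (1,1):+0/XO/OX/../.X*, (2,0):+0/XO/O./X./.X, (2,1):+0/XO/O./.X/.X, (3,0):+0/XO/O./../XX
[XO/OX/../.X] O move#4: (2,0):-1/XO/OX/O./.X, (2,1):+0/XO/OX/.O/.X*, (3,0):-1/XO/OX/../OX
[XO/OX/.O/.X] X move#5: (2,0):+0/XO/OX/XO/.X*, (3,0):+0/XO/OX/.O/XX
[XO/OX/XO/.X] O move#6: (3,0):+0/XO/OX/XO/OX*
[XO/OX/XO/OX] end (terminal +0, X#7); searched .O/../../.X to 6

X winning at [.O/../../.X]: False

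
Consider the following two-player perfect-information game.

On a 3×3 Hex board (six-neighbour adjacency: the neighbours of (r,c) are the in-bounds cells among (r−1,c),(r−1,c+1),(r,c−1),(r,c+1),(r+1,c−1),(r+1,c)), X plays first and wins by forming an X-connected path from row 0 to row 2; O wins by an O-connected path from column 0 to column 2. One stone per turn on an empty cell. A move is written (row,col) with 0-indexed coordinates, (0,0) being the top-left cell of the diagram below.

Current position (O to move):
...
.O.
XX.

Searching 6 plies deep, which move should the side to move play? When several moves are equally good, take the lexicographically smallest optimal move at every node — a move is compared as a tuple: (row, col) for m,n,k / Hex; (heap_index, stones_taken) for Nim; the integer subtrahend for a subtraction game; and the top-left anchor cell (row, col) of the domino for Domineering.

[.../.O./XX.] O move#1: (0,0):+1/O../.O./XX.*, (0,1):+1/.O./.O./XX., (0,2):-1/..O/.O./XX., (1,0):+1/.../OO./XX., (1,2):-1/.../.OO/XX., (2,2):-1/.../.O./XXO
[O../.O./XX.] X move#2: (0,1):-1/OX./.O./XX.*, (0,2):-1/O.X/.O./XX., (1,0):-1/O../XO./XX., (1,2):-1/O../.OX/XX., (2,2):-1/O../.O./XXX
[OX./.O./XX.] O move#3: (0,2):-1/OXO/.O./XX., (1,0):+1/OX./OO./XX.*, (1,2):-1/OX./.OO/XX., (2,2):-1/OX./.O./XXO
[OX./OO./XX.] X move#4: (0,2):-1/OXX/OO./XX.*, (1,2):-1/OX./OOX/XX., (2,2):-1/OX./OO./XXX
[OXX/OO./XX.] O move#5: (1,2):+1/OXX/OOO/XX.*, (2,2):-1/OXX/OO./XXO
[OXX/OOO/XX.] end (terminal -1, X#6); searched .../.O./XX. to 6

O's best at [.../.O./XX.]: (0,0)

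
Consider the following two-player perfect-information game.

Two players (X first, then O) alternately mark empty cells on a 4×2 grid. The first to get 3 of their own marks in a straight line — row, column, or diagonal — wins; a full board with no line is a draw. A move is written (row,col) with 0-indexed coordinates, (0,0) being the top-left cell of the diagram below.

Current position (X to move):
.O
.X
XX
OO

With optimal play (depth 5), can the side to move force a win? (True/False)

X winning at [.O/.X/XX/OO]: False

ply 1, X at .O/.X/XX/OO | (0,0)=+0→XO/.X/XX/OO*; (1,0)=+0→.O/XX/XX/OO
ply 2, O at XO/.X/XX/OO | (1,0)=+0→XO/OX/XX/OO*
ply 3: XO/OX/XX/OO is terminal +0 (X); from .O/.X/XX/OO depth 5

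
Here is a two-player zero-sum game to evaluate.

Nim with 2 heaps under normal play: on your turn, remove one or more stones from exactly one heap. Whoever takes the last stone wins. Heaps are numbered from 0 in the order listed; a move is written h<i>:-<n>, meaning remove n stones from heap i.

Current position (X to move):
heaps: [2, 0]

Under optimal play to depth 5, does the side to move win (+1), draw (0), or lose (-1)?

value((2,0), X) = +1

p1 X@[(2,0)]: h0:-1[(1,0)]-1 h0:-2[(0,0)]+1*
p2 O@[(0,0)] terminal -1; root [(2,0)] d5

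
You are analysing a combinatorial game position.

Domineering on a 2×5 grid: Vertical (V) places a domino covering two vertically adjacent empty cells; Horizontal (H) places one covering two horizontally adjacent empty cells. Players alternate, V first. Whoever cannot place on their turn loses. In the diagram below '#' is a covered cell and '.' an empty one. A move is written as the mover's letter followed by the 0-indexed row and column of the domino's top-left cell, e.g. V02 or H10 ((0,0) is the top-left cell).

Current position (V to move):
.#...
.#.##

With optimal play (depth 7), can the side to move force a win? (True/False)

V winning at [.#.../.#.##]: True

ply 1, V at .#.../.#.## | V00=-1→##.../##.##; V02=+1→.##../.####*
ply 2, H at .##../.#### | H03=-1→.####/.####*
ply 3, V at .####/.#### | V00=+1→#####/#####*
ply 4: #####/##### is terminal -1 (H); from .#.../.#.## depth 7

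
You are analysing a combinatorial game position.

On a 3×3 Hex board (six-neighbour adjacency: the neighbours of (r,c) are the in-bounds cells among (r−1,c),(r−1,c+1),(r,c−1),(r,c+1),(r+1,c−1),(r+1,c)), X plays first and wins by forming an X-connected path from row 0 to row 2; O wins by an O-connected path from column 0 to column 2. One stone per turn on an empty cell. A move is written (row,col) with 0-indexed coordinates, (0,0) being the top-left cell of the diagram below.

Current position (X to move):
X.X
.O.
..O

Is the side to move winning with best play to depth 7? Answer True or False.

X winning at [X.X/.O./..O]: False

p1 X@[X.X/.O./..O]: (0,1)[XXX/.O./..O]-1* (1,0)[X.X/XO./..O]-1 (1,2)[X.X/.OX/..O]-1 (2,0)[X.X/.O./X.O]-1 (2,1)[X.X/.O./.XO]-1
p2 O@[XXX/.O./..O]: (1,0)[XXX/OO./..O]+1* (1,2)[XXX/.OO/..O]+1 (2,0)[XXX/.O./O.O]+1 (2,1)[XXX/.O./.OO]+1
p3 X@[XXX/OO./..O]: (1,2)[XXX/OOX/..O]-1* (2,0)[XXX/OO./X.O]-1 (2,1)[XXX/OO./.XO]-1
p4 O@[XXX/OOX/..O]: (2,0)[XXX/OOX/O.O]-1 (2,1)[XXX/OOX/.OO]+1*
p5 X@[XXX/OOX/.OO] terminal -1; root [X.X/.O./..O] d7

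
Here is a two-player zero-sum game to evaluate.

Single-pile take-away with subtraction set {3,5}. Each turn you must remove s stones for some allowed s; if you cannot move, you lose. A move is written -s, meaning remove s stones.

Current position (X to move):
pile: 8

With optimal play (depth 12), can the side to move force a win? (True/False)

[8] X move#1: -3:-1/5*, -5:-1/3
[5] O move#2: -3:+1/2*, -5:+1/0
[2] end (terminal -1, X#3); searched 8 to 12

X winning at [8]: False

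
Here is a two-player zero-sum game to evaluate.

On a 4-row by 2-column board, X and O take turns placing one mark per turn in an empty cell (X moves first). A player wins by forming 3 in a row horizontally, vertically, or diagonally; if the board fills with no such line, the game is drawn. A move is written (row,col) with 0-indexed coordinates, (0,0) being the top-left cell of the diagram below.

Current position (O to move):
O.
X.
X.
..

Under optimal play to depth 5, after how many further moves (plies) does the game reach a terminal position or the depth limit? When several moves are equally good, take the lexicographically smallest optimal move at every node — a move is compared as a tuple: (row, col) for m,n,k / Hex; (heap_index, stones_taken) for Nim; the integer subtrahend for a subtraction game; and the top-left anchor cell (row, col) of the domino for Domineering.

ply 1, O at O./X./X./.. | (0,1)=-1→OO/X./X./..; (1,1)=-1→O./XO/X./..; (2,1)=-1→O./X./XO/..; (3,0)=+0→O./X./X./O.*; (3,1)=-1→O./X./X./.O
ply 2, X at O./X./X./O. | (0,1)=+0→OX/X./X./O.*; (1,1)=+0→O./XX/X./O.; (2,1)=+0→O./X./XX/O.; (3,1)=+0→O./X./X./OX
ply 3, O at OX/X./X./O. | (1,1)=+0→OX/XO/X./O.*; (2,1)=+0→OX/X./XO/O.; (3,1)=+0→OX/X./X./OO
ply 4, X at OX/XO/X./O. | (2,1)=+0→OX/XO/XX/O.*; (3,1)=+0→OX/XO/X./OX
ply 5, O at OX/XO/XX/O. | (3,1)=+0→OX/XO/XX/OO*
ply 6: OX/XO/XX/OO is terminal +0 (X); from O./X./X./.. depth 5

PV length from [O./X./X./..]: 5 plies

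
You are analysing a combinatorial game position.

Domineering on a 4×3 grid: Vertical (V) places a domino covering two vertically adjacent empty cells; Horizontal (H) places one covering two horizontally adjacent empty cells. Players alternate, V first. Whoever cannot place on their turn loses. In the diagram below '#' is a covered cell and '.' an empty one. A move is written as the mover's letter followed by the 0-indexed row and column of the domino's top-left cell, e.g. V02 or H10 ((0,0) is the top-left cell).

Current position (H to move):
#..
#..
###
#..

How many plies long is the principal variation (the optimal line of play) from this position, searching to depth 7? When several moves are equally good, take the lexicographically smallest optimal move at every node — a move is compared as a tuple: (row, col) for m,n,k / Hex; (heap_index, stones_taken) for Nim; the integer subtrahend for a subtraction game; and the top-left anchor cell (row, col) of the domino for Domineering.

PV length from [#../#../###/#..]: 1 ply

[#../#../###/#..] H move#1: H01:+1/###/#../###/#..*, H11:+1/#../###/###/#.., H31:-1/#../#../###/###
[###/#../###/#..] end (terminal -1, V#2); searched #../#../###/#.. to 7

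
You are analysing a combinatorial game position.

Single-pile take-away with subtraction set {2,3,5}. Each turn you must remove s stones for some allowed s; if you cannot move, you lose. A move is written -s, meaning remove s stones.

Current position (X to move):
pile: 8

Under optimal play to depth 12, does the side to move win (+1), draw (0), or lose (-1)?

ply 1, X at 8 | -2=-1→6*; -3=-1→5; -5=-1→3
ply 2, O at 6 | -2=-1→4; -3=-1→3; -5=+1→1*
ply 3: 1 is terminal -1 (X); from 8 depth 12

value(8, X) = -1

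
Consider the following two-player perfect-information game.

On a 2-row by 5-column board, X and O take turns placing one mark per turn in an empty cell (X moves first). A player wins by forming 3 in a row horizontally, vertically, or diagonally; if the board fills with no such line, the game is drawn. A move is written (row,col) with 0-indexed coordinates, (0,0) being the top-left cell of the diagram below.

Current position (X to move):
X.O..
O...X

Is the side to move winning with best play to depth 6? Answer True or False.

X winning at [X.O../O...X]: False

p1 X@[X.O../O...X]: (0,1)[XXO../O...X]+0* (0,3)[X.OX./O...X]+0 (0,4)[X.O.X/O...X]+0 (1,1)[X.O../OX..X]-1 (1,2)[X.O../O.X.X]+0 (1,3)[X.O../O..XX]-1
p2 O@[XXO../O...X]: (0,3)[XXOO./O...X]+0* (0,4)[XXO.O/O...X]+0 (1,1)[XXO../OO..X]+0 (1,2)[XXO../O.O.X]+0 (1,3)[XXO../O..OX]+0
p3 X@[XXOO./O...X]: (0,4)[XXOOX/O...X]+0* (1,1)[XXOO./OX..X]-1 (1,2)[XXOO./O.X.X]-1 (1,3)[XXOO./O..XX]-1
p4 O@[XXOOX/O...X]: (1,1)[XXOOX/OO..X]+0* (1,2)[XXOOX/O.O.X]+0 (1,3)[XXOOX/O..OX]+0
p5 X@[XXOOX/OO..X]: (1,2)[XXOOX/OOX.X]+0* (1,3)[XXOOX/OO.XX]-1
p6 O@[XXOOX/OOX.X]: (1,3)[XXOOX/OOXOX]+0*
p7 X@[XXOOX/OOXOX] terminal +0; root [X.O../O...X] d6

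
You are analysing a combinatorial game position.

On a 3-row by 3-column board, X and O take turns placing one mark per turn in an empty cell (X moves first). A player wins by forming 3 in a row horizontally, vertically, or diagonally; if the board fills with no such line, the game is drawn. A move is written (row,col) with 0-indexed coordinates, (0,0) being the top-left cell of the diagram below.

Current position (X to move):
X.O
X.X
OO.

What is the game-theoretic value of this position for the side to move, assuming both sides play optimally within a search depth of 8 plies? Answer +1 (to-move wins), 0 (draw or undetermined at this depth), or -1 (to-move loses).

ply 1, X at X.O/X.X/OO. | (0,1)=-1→XXO/X.X/OO.; (1,1)=+1→X.O/XXX/OO.*; (2,2)=-1→X.O/X.X/OOX
ply 2: X.O/XXX/OO. is terminal -1 (O); from X.O/X.X/OO. depth 8

value(X.O/X.X/OO., X) = +1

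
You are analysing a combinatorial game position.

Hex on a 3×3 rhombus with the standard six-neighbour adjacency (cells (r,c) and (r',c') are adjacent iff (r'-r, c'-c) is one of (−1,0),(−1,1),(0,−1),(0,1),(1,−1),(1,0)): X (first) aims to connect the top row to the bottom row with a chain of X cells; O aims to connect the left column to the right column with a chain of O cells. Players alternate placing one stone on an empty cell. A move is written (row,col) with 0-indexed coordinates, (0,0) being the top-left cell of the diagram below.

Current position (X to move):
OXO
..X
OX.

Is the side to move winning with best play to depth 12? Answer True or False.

X winning at [OXO/..X/OX.]: True

[OXO/..X/OX.] X move#1: (1,0):-1/OXO/X.X/OX., (1,1):+1/OXO/.XX/OX.*, (2,2):-1/OXO/..X/OXX
[OXO/.XX/OX.] end (terminal -1, O#2); searched OXO/..X/OX. to 12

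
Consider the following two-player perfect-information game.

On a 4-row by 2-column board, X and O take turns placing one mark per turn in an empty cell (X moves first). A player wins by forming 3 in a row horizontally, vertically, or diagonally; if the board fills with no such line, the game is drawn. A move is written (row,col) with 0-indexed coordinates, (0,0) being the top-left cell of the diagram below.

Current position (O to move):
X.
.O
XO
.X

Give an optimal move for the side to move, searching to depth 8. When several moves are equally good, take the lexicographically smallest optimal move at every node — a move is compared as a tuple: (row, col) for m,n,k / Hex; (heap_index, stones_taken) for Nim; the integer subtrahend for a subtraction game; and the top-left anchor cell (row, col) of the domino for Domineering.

ply 1, O at X./.O/XO/.X | (0,1)=+1→XO/.O/XO/.X*; (1,0)=+0→X./OO/XO/.X; (3,0)=-1→X./.O/XO/OX
ply 2: XO/.O/XO/.X is terminal -1 (X); from X./.O/XO/.X depth 8

O's best at [X./.O/XO/.X]: (0,1)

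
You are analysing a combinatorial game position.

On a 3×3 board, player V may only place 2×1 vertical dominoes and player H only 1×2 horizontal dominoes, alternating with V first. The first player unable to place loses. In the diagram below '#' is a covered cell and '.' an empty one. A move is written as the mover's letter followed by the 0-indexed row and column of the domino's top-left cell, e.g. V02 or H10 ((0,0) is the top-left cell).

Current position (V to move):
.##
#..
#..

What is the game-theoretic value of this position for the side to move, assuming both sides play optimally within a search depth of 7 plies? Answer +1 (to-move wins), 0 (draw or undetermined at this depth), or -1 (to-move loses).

value(.##/#../#.., V) = +1

[.##/#../#..] V move#1: V11:+1/.##/##./##.*, V12:+1/.##/#.#/#.#
[.##/##./##.] end (terminal -1, H#2); searched .##/#../#.. to 7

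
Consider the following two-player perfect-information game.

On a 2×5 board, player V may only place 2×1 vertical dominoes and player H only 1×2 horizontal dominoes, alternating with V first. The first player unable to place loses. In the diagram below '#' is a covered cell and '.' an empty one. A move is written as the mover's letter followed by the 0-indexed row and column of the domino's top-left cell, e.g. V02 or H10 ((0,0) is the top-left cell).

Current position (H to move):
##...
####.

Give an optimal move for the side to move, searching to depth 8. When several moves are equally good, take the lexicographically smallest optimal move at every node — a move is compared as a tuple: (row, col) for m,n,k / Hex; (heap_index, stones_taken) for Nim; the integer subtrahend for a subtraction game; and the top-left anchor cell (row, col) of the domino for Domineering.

H's best at [##.../####.]: H03

ply 1, H at ##.../####. | H02=-1→####./####.; H03=+1→##.##/####.*
ply 2: ##.##/####. is terminal -1 (V); from ##.../####. depth 8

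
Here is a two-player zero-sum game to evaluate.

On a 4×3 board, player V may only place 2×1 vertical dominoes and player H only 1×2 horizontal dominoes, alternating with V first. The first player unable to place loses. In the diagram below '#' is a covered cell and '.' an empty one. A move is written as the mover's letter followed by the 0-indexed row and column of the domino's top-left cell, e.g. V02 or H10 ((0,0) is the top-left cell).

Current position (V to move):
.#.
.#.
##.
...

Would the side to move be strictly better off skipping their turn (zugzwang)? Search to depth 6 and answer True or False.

ply 1, V at .#./.#./##./... | V00=+1→##./##./##./...*; V02=+1→.##/.##/##./...; V12=+1→.#./.##/###/...; V22=+1→.#./.#./###/..#
ply 2, H at ##./##./##./... | H30=-1→##./##./##./##.*; H31=-1→##./##./##./.##
ply 3, V at ##./##./##./##. | V02=+1→###/###/##./##.*; V12=+1→##./###/###/##.; V22=+1→##./##./###/###
ply 4: ###/###/##./##. is terminal -1 (H); from .#./.#./##./... depth 6
pass branch (H moves first from the same position):
  | ply 1, H at .#./.#./##./... | H30=-1→.#./.#./##./##.*; H31=-1→.#./.#./##./.##
  | ply 2, V at .#./.#./##./##. | V00=+1→##./##./##./##.*; V02=+1→.##/.##/##./##.; V12=+1→.#./.##/###/##.; V22=+1→.#./.#./###/###
  | ply 3: ##./##./##./##. is terminal -1 (H); from .#./.#./##./... depth 6
V moving scores +1; V passing scores +1

zugzwang(.#./.#./##./..., V) = False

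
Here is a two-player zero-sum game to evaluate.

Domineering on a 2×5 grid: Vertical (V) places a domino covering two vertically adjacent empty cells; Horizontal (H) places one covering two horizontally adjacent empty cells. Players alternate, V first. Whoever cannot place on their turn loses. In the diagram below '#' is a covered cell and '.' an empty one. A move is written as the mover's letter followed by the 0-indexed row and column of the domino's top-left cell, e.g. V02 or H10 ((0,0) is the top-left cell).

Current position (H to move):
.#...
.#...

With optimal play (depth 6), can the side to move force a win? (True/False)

H winning at [.#.../.#...]: False

p1 H@[.#.../.#...]: H02[.###./.#...]-1* H03[.#.##/.#...]-1 H12[.#.../.###.]-1 H13[.#.../.#.##]-1
p2 V@[.###./.#...]: V00[####./##...]-1 V04[.####/.#..#]+1*
p3 H@[.####/.#..#]: H12[.####/.####]-1*
p4 V@[.####/.####]: V00[#####/#####]+1*
p5 H@[#####/#####] terminal -1; root [.#.../.#...] d6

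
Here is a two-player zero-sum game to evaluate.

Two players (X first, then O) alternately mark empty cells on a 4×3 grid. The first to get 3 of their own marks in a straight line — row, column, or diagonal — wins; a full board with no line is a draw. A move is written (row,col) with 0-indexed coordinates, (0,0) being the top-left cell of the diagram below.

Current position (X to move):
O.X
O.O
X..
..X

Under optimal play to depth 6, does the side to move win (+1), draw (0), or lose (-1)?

p1 X@[O.X/O.O/X../..X]: (0,1)[OXX/O.O/X../..X]-1 (1,1)[O.X/OXO/X../..X]+1* (2,1)[O.X/O.O/XX./..X]-1 (2,2)[O.X/O.O/X.X/..X]-1 (3,0)[O.X/O.O/X../X.X]-1 (3,1)[O.X/O.O/X../.XX]-1
p2 O@[O.X/OXO/X../..X] terminal -1; root [O.X/O.O/X../..X] d6

value(O.X/O.O/X../..X, X) = +1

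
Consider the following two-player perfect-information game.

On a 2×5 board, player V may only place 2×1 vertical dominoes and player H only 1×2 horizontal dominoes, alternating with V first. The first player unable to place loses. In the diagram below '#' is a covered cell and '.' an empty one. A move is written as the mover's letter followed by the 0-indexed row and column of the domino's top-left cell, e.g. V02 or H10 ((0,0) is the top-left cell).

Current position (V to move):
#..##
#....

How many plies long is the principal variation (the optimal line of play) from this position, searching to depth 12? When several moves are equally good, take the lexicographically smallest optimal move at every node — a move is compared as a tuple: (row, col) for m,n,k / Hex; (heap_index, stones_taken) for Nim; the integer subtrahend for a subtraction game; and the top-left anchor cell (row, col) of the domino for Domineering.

ply 1, V at #..##/#.... | V01=-1→##.##/##...; V02=+1→#.###/#.#..*
ply 2, H at #.###/#.#.. | H13=-1→#.###/#.###*
ply 3, V at #.###/#.### | V01=+1→#####/#####*
ply 4: #####/##### is terminal -1 (H); from #..##/#.... depth 12

PV length from [#..##/#....]: 3 plies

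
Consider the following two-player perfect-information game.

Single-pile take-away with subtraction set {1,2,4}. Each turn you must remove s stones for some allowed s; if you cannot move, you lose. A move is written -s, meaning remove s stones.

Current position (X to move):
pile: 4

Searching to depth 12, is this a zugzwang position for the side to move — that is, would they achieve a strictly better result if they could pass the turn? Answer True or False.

zugzwang(4, X) = False

ply 1, X at 4 | -1=+1→3*; -2=-1→2; -4=+1→0
ply 2, O at 3 | -1=-1→2*; -2=-1→1
ply 3, X at 2 | -1=-1→1; -2=+1→0*
ply 4: 0 is terminal -1 (O); from 4 depth 12
pass branch (O moves first from the same position):
  | ply 1, O at 4 | -1=+1→3*; -2=-1→2; -4=+1→0
  | ply 2, X at 3 | -1=-1→2*; -2=-1→1
  | ply 3, O at 2 | -1=-1→1; -2=+1→0*
  | ply 4: 0 is terminal -1 (X); from 4 depth 12
X moving scores +1; X passing scores -1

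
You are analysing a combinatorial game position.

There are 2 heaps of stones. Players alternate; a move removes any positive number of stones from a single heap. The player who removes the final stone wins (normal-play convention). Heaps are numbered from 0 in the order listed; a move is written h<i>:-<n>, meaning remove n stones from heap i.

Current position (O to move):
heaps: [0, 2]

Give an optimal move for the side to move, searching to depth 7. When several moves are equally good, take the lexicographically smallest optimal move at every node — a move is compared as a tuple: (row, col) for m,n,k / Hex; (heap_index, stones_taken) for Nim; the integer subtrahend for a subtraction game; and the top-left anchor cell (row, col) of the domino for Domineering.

O's best at [(0,2)]: h1:-2

p1 O@[(0,2)]: h1:-1[(0,1)]-1 h1:-2[(0,0)]+1*
p2 X@[(0,0)] terminal -1; root [(0,2)] d7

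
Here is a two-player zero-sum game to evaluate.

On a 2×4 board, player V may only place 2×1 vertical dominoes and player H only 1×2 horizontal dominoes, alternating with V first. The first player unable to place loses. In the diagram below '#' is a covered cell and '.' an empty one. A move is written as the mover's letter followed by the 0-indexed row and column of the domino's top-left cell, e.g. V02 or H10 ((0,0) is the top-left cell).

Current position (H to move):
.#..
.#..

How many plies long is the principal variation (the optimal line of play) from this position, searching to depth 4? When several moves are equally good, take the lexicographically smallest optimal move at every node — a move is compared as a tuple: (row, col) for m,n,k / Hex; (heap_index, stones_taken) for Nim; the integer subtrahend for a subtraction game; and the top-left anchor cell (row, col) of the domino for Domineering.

p1 H@[.#../.#..]: H02[.###/.#..]+1* H12[.#../.###]+1
p2 V@[.###/.#..]: V00[####/##..]-1*
p3 H@[####/##..]: H12[####/####]+1*
p4 V@[####/####] terminal -1; root [.#../.#..] d4

PV length from [.#../.#..]: 3 plies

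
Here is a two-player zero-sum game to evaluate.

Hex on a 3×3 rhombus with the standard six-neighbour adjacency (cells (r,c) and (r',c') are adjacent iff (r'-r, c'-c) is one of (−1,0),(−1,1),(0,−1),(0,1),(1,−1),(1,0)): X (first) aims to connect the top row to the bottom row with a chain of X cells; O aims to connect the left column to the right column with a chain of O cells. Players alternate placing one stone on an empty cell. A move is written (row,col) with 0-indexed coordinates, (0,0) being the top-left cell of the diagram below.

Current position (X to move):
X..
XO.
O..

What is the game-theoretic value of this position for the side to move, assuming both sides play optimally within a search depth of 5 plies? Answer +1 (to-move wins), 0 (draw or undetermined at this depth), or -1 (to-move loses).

ply 1, X at X../XO./O.. | (0,1)=-1→XX./XO./O..*; (0,2)=-1→X.X/XO./O..; (1,2)=-1→X../XOX/O..; (2,1)=-1→X../XO./OX.; (2,2)=-1→X../XO./O.X
ply 2, O at XX./XO./O.. | (0,2)=+1→XXO/XO./O..*; (1,2)=+1→XX./XOO/O..; (2,1)=+1→XX./XO./OO.; (2,2)=+1→XX./XO./O.O
ply 3: XXO/XO./O.. is terminal -1 (X); from X../XO./O.. depth 5

value(X../XO./O.., X) = -1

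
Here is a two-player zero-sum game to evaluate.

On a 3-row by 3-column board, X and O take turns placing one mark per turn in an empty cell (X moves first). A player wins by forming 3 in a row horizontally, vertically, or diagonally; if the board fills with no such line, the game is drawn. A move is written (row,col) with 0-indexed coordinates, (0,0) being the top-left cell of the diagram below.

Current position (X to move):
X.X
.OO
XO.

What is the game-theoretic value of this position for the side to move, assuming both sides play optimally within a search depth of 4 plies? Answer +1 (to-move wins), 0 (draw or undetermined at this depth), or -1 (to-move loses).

p1 X@[X.X/.OO/XO.]: (0,1)[XXX/.OO/XO.]+1* (1,0)[X.X/XOO/XO.]+1 (2,2)[X.X/.OO/XOX]-1
p2 O@[XXX/.OO/XO.] terminal -1; root [X.X/.OO/XO.] d4

value(X.X/.OO/XO., X) = +1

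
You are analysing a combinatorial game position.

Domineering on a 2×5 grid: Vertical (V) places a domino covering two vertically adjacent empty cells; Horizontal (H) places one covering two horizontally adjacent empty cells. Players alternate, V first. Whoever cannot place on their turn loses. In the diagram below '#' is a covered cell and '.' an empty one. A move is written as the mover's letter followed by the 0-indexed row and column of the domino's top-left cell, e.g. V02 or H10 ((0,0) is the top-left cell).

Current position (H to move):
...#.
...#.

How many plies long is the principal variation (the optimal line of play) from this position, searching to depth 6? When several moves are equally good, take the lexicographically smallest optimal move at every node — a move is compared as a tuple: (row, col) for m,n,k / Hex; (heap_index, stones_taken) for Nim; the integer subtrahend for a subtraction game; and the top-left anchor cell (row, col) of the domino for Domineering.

p1 H@[...#./...#.]: H00[##.#./...#.]-1* H01[.###./...#.]-1 H10[...#./##.#.]-1 H11[...#./.###.]-1
p2 V@[##.#./...#.]: V02[####./..##.]+1* V04[##.##/...##]-1
p3 H@[####./..##.]: H10[####./####.]-1*
p4 V@[####./####.]: V04[#####/#####]+1*
p5 H@[#####/#####] terminal -1; root [...#./...#.] d6

PV length from [...#./...#.]: 4 plies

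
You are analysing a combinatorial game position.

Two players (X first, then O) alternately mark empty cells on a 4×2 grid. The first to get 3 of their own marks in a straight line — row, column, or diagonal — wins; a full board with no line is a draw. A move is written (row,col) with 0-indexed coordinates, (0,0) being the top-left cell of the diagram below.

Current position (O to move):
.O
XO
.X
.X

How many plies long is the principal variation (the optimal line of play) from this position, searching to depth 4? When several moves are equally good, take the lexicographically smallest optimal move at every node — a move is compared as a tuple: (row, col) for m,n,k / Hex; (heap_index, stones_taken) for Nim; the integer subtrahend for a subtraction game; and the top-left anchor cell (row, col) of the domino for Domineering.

[.O/XO/.X/.X] O move#1: (0,0):+0/OO/XO/.X/.X*, (2,0):+0/.O/XO/OX/.X, (3,0):+0/.O/XO/.X/OX
[OO/XO/.X/.X] X move#2: (2,0):+0/OO/XO/XX/.X*, (3,0):+0/OO/XO/.X/XX
[OO/XO/XX/.X] O move#3: (3,0):+0/OO/XO/XX/OX*
[OO/XO/XX/OX] end (terminal +0, X#4); searched .O/XO/.X/.X to 4

PV length from [.O/XO/.X/.X]: 3 plies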